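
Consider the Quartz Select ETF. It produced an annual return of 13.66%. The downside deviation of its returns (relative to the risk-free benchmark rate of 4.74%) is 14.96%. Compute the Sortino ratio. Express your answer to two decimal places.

0.60

Sortino = (Rp − Rf) / σd = (13.66% − 4.74%) / 14.96% = 8.92% / 14.96% = 0.5963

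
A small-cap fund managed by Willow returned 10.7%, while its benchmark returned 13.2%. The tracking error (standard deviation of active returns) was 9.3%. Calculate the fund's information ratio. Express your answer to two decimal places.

IR = (Rp − Rb) / TE = (10.7% − 13.2%) / 9.3% = -2.50% / 9.3% = -0.2688

-0.27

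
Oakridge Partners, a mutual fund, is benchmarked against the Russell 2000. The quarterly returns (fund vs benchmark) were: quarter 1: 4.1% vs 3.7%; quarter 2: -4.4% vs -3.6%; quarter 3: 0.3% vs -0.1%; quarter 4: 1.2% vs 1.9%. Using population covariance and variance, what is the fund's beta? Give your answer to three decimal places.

1.113

r̄p = 0.3000%,  r̄m = 0.4750%
Cov = Σ(rp − r̄p)(rm − r̄m) / 4 = 8.1725
Var(rm) = Σ(rm − r̄m)² / 4 = 7.3419
β = Cov / Var = 8.1725 / 7.3419 = 1.1131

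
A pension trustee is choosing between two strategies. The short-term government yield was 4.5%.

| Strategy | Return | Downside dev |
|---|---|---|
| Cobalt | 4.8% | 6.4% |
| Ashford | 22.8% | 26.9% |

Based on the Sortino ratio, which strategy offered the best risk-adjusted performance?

Cobalt: Sortino ratio = (4.8% − 4.5%) / 6.4% = 0.047
Ashford: Sortino ratio = (22.8% − 4.5%) / 26.9% = 0.680
Highest: Ashford (0.680).

Ashford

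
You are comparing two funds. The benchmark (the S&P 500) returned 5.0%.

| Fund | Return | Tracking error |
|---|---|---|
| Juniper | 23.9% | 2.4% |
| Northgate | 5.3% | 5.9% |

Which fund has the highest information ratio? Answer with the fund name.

Juniper

Juniper: IR = (23.9% − 5.0%) / 2.4% = 7.875
Northgate: IR = (5.3% − 5.0%) / 5.9% = 0.051
Highest: Juniper (7.875).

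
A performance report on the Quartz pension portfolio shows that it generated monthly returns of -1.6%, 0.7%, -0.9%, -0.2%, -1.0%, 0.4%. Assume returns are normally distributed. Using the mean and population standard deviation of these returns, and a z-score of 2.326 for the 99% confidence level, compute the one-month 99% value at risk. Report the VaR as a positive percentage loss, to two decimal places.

r̄ = (-1.6 + 0.7 − 0.9 − 0.2 − 1 + 0.4) / 6 = -0.4333%
Σ(r − r̄)² = 3.9333; population σ = √(3.9333/6) = 0.8097%
VaR = −(r̄ − z·σ) = −(-0.4333 − 2.326 × 0.8097) = −(-2.3167) = 2.3167%

2.32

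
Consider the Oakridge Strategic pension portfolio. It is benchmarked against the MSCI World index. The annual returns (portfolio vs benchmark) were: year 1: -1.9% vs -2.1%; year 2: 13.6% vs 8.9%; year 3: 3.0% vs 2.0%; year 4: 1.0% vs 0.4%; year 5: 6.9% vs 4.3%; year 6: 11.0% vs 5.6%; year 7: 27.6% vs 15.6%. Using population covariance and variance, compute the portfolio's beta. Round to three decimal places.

r̄p = 8.7429%,  r̄m = 4.9571%
Cov = Σ(rp − r̄p)(rm − r̄m) / 7 = 49.9833
Var(rm) = Σ(rm − r̄m)² / 7 = 29.8539
β = Cov / Var = 49.9833 / 29.8539 = 1.6743

1.674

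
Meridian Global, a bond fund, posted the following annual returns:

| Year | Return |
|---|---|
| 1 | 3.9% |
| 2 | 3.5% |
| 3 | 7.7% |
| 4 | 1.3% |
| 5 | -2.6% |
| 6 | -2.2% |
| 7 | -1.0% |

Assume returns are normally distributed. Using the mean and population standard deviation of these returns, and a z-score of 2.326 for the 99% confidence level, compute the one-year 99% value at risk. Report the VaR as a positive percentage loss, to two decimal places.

6.59

r̄ = (3.9 + 3.5 + 7.7 + 1.3 − 2.6 − 2.2 − 1) / 7 = 1.5143%
Population σ = √[Σ(r − r̄)² / 7] = √[84.9886 / 7] = √12.1412 = 3.4844%
VaR = −(r̄ − z·σ) = −(1.5143 − 2.326 × 3.4844) = −(-6.5904) = 6.5904%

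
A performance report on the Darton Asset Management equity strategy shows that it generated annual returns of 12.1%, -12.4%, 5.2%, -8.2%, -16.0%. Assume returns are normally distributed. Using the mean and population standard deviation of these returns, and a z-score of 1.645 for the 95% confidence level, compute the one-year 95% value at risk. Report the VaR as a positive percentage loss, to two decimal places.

21.52

μ = (12.1 − 12.4 + 5.2 − 8.2 − 16) / 5 = -19.30 / 5 = -3.8600%
Σ(r − μ)² = (12.1 − (-3.8600))² + (-12.4 − (-3.8600))² + (5.2 − (-3.8600))² + … = 575.9520
σ = √[575.9520 / 5] = 10.7327%
VaR = −(μ − z·σ) = −(-3.8600 − 1.645 × 10.7327) = −(-21.5153) = 21.5153%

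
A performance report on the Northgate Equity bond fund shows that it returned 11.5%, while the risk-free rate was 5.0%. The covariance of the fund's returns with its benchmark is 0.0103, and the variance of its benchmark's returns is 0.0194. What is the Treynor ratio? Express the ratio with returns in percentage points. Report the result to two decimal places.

β = Cov / Var = 0.0103 / 0.0194 = 0.5309
Treynor = (Rp − Rf) / β = (11.5% − 5.0%) / 0.5309 = 6.50 / 0.5309 = 12.2434

12.24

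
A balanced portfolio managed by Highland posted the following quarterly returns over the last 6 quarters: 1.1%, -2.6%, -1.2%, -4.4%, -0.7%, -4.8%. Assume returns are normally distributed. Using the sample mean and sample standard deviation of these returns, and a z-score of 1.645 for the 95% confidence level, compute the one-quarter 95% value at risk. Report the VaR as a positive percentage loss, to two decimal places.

Mean return r̄ = -12.60 / 6 = -2.1000%
Σ(r − r̄)² = 25.8400; sample σ = √(25.8400/5) = 2.2733%
VaR = −(r̄ − z·σ) = −(-2.1000 − 1.645 × 2.2733) = −(-5.8396) = 5.8396%

5.84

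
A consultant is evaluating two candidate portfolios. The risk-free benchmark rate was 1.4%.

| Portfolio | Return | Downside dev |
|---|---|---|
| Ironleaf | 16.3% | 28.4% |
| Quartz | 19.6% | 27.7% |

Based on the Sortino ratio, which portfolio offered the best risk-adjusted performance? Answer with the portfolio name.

Quartz

Ironleaf: Sortino ratio = (16.3% − 1.4%) / 28.4% = 0.525
Quartz: Sortino ratio = (19.6% − 1.4%) / 27.7% = 0.657
Highest: Quartz (0.657).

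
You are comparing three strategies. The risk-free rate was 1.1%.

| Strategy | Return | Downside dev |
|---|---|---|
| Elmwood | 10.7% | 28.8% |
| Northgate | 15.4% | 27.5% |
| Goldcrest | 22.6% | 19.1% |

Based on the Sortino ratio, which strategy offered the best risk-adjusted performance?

Elmwood: Sortino ratio = (10.7% − 1.1%) / 28.8% = 0.333
Northgate: Sortino ratio = (15.4% − 1.1%) / 27.5% = 0.520
Goldcrest: Sortino ratio = (22.6% − 1.1%) / 19.1% = 1.126
Highest: Goldcrest (1.126).

Goldcrest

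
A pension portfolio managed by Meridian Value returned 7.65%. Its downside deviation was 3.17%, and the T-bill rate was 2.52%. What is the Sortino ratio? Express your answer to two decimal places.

1.62

Sortino = (Rp − Rf) / σd = (7.65% − 2.52%) / 3.17% = 5.13% / 3.17% = 1.6183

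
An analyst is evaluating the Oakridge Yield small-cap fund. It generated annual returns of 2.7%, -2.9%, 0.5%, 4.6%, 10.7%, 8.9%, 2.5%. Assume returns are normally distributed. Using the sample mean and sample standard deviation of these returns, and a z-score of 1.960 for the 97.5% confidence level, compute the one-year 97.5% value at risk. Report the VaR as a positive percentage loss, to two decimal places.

5.37

Mean return r̄ = 27.00 / 7 = 3.8571%
Σ(r − r̄)² = (2.7 − 3.8571)² + (-2.9 − 3.8571)² + (0.5 − 3.8571)² + … = 132.9171
σ = √[132.9171 / 6] = 4.7067%
VaR = −(r̄ − z·σ) = −(3.8571 − 1.960 × 4.7067) = −(-5.3680) = 5.3680%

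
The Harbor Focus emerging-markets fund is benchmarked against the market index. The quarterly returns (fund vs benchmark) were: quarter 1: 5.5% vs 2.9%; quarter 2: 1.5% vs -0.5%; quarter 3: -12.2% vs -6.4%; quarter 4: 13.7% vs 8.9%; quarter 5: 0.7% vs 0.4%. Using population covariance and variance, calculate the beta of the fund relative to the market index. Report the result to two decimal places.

1.67

r̄p = 1.8400%,  r̄m = 1.0600%
Cov = Σ(rp − r̄p)(rm − r̄m) / 5 = 41.1476
Var(rm) = Σ(rm − r̄m)² / 5 = 24.6744
β = Cov / Var = 41.1476 / 24.6744 = 1.6676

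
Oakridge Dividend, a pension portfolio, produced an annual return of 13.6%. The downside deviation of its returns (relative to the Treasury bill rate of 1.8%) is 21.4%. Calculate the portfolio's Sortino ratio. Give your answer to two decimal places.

0.55

Sortino = (Rp − Rf) / σd = (13.6% − 1.8%) / 21.4% = 11.80% / 21.4% = 0.5514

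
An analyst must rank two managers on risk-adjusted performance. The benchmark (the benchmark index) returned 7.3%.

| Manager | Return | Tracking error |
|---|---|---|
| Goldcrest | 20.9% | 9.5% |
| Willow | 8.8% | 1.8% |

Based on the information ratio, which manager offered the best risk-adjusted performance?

Goldcrest: IR = (20.9% − 7.3%) / 9.5% = 1.432
Willow: IR = (8.8% − 7.3%) / 1.8% = 0.833
Highest: Goldcrest (1.432).

Goldcrest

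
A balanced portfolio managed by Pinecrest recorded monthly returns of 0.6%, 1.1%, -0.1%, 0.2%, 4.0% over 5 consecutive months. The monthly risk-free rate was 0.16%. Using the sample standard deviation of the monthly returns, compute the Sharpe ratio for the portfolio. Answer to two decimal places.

r̄ = (0.6 + 1.1 − 0.1 + 0.2 + 4) / 5 = 1.1600%
Sample std dev = √[10.8920 / 4] = 1.6502%
Sharpe = (r̄ − rf) / σ = (1.1600 − 0.16) / 1.6502 = 1.0000 / 1.6502 = 0.6060

0.61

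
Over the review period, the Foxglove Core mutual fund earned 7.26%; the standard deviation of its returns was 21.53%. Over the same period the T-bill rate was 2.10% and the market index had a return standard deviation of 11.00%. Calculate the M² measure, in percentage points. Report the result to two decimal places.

Sharpe = (Rp − Rf) / σp = (7.26% − 2.10%) / 21.53% = 0.2397
M² = Rf + Sharpe × σm = 2.10% + 0.2397 × 11.00% = 4.7367%

4.74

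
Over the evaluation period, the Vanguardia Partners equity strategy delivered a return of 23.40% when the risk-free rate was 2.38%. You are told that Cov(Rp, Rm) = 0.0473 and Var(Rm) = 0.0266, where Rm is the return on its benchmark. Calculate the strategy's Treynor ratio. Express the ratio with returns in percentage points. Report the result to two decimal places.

11.82

β = Cov / Var = 0.0473 / 0.0266 = 1.7782
Treynor = (Rp − Rf) / β = (23.40% − 2.38%) / 1.7782 = 21.02 / 1.7782 = 11.8209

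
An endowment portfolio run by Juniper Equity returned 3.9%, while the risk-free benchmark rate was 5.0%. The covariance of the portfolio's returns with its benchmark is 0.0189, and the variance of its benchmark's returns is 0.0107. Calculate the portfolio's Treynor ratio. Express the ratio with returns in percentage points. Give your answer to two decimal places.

β = Cov / Var = 0.0189 / 0.0107 = 1.7664
Treynor = (Rp − Rf) / β = (3.9% − 5.0%) / 1.7664 = -1.10 / 1.7664 = -0.6227

-0.62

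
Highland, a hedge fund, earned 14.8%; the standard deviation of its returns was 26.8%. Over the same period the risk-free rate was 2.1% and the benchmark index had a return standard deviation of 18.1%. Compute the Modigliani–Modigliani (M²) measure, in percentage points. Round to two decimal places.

10.68

Sharpe = (Rp − Rf) / σp = (14.8% − 2.1%) / 26.8% = 0.4739
M² = Rf + Sharpe × σm = 2.1% + 0.4739 × 18.1% = 10.6776%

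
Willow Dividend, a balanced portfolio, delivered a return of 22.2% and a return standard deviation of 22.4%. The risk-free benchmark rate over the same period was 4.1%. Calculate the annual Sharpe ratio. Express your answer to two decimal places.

Sharpe = (Rp − Rf) / σp = (22.2% − 4.1%) / 22.4% = 18.10% / 22.4% = 0.8080

0.81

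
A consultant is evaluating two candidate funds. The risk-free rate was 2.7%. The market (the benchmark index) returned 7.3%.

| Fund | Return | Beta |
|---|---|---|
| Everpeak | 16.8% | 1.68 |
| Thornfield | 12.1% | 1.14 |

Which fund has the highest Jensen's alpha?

Everpeak: α = 16.8% − [2.7% + 1.68 × (7.3% − 2.7%)] = 6.372
Thornfield: α = 12.1% − [2.7% + 1.14 × (7.3% − 2.7%)] = 4.156
Highest: Everpeak (6.372).

Everpeak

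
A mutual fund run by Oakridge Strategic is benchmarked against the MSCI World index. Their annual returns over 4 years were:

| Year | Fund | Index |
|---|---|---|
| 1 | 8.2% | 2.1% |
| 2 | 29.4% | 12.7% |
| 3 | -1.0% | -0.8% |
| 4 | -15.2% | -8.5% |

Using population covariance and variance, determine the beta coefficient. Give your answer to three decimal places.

2.126

r̄p = 5.3500%,  r̄m = 1.3750%
Cov = Σ(rp − r̄p)(rm − r̄m) / 4 = 122.7938
Var(rm) = Σ(rm − r̄m)² / 4 = 57.7569
β = Cov / Var = 122.7938 / 57.7569 = 2.1260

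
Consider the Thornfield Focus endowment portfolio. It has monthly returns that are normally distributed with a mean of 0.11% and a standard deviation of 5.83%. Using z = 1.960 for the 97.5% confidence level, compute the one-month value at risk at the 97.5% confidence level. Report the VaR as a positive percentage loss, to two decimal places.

11.32

VaR (as % loss) = −(μ − z·σ) = −(0.11% − 1.960 × 5.83%) = −(-11.3168%) = 11.3168%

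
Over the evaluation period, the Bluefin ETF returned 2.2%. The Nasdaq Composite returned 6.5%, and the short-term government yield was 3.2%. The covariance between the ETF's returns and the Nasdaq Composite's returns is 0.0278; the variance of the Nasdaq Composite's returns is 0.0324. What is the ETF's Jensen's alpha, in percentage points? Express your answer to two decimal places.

-3.83

β = Cov / Var = 0.0278 / 0.0324 = 0.8580
E[R] = Rf + β(Rm − Rf) = 3.2% + 0.8580 × (6.5% − 3.2%) = 6.0314%
α = Rp − E[R] = 2.2% − 6.0314% = -3.8314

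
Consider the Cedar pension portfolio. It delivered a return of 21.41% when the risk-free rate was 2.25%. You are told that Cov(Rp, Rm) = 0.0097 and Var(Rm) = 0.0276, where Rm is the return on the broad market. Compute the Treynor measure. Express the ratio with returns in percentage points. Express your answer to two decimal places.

β = Cov / Var = 0.0097 / 0.0276 = 0.3514
Treynor = (Rp − Rf) / β = (21.41% − 2.25%) / 0.3514 = 19.16 / 0.3514 = 54.5248

54.52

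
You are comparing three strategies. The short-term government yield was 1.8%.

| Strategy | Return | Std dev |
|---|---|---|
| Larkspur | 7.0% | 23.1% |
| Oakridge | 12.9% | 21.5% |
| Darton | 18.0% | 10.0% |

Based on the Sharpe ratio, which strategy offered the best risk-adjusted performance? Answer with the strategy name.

Larkspur: Sharpe ratio = (7.0% − 1.8%) / 23.1% = 0.225
Oakridge: Sharpe ratio = (12.9% − 1.8%) / 21.5% = 0.516
Darton: Sharpe ratio = (18.0% − 1.8%) / 10.0% = 1.620
Highest: Darton (1.620).

Darton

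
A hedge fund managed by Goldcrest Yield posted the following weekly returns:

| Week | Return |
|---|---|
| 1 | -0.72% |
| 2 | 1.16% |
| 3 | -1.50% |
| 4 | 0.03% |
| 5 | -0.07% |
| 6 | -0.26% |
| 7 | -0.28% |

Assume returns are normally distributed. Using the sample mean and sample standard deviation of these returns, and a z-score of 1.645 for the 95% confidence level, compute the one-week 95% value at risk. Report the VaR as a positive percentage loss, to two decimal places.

Mean return r̄ = -1.640 / 7 = -0.2343%
Sample σ = √[Σ(r − r̄)² / 6] = √[3.8816 / 6] = √0.6469 = 0.8043%
VaR = −(r̄ − z·σ) = −(-0.2343 − 1.645 × 0.8043) = −(-1.5574) = 1.5574%

1.56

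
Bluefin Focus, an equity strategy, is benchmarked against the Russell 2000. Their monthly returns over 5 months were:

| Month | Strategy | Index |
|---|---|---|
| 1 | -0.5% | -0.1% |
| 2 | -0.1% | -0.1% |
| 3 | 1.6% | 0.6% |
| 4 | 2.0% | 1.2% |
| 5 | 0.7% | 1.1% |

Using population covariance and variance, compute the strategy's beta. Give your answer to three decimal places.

r̄p = 0.7400%,  r̄m = 0.5400%
Cov = Σ(rp − r̄p)(rm − r̄m) / 5 = 0.4384
Var(rm) = Σ(rm − r̄m)² / 5 = 0.3144
β = Cov / Var = 0.4384 / 0.3144 = 1.3944

1.394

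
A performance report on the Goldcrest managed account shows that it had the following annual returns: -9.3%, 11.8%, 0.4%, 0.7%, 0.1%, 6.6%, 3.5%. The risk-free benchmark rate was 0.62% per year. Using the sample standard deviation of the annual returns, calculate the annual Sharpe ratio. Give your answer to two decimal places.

0.21

μ = (-9.3 + 11.8 + 0.4 + 0.7 + 0.1 + 6.6 + 3.5) / 7 = 13.80 / 7 = 1.9714%
Sample σ = √[Σ(r − μ)² / 6] = √[254.9943 / 6] = √42.4991 = 6.5191%
Sharpe = (μ − rf) / σ = (1.9714 − 0.62) / 6.5191 = 1.3514 / 6.5191 = 0.2073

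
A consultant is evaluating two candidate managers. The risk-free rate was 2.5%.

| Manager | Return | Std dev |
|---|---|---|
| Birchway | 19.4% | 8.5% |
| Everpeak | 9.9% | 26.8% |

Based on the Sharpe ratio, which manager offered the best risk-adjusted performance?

Birchway: Sharpe ratio = (19.4% − 2.5%) / 8.5% = 1.988
Everpeak: Sharpe ratio = (9.9% − 2.5%) / 26.8% = 0.276
Highest: Birchway (1.988).

Birchway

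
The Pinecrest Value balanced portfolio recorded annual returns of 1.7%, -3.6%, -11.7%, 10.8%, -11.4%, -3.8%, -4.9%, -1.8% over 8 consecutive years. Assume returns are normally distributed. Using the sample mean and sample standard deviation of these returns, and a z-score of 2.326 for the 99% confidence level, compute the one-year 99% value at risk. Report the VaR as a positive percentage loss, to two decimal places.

19.88

μ = (1.7 − 3.6 − 11.7 + 10.8 − 11.4 − 3.8 − 4.9 − 1.8) / 8 = -24.70 / 8 = -3.0875%
Σ(r − μ)² = (1.7 − (-3.0875))² + (-3.6 − (-3.0875))² + (-11.7 − (-3.0875))² + … = 364.7688
σ = √[364.7688 / 7] = 7.2187%
VaR = −(μ − z·σ) = −(-3.0875 − 2.326 × 7.2187) = −(-19.8782) = 19.8782%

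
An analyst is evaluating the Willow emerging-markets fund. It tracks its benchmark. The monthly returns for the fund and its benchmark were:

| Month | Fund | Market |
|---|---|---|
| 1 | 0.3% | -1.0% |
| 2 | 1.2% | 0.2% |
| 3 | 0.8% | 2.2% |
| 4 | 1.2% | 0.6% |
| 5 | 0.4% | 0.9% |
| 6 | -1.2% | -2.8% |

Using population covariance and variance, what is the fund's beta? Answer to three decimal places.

0.409

r̄p = 0.4500%,  r̄m = 0.0167%
Cov = Σ(rp − r̄p)(rm − r̄m) / 6 = 1.0158
Var(rm) = Σ(rm − r̄m)² / 6 = 2.4814
β = Cov / Var = 1.0158 / 2.4814 = 0.4094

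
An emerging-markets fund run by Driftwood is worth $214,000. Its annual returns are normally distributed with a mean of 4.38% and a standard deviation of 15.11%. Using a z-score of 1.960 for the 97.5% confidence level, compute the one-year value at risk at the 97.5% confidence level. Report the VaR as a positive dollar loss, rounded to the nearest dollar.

$54,004

Return at the 97.5% tail: μ − z·σ = 4.38% − 1.960 × 15.11% = 4.38 − 29.6156 = -25.2356%
VaR = −(-25.2356%) × $214,000 = 25.2356% × $214,000 = $54,004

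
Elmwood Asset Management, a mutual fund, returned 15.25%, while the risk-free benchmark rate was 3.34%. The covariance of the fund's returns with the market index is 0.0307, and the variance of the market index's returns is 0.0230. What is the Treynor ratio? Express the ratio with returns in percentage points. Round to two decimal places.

8.92

β = Cov / Var = 0.0307 / 0.0230 = 1.3348
Treynor = (Rp − Rf) / β = (15.25% − 3.34%) / 1.3348 = 11.91 / 1.3348 = 8.9227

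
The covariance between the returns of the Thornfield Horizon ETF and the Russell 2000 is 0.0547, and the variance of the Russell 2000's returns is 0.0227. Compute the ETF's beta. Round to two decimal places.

2.41

β = Cov(Rp, Rm) / Var(Rm) = 0.0547 / 0.0227 = 2.4097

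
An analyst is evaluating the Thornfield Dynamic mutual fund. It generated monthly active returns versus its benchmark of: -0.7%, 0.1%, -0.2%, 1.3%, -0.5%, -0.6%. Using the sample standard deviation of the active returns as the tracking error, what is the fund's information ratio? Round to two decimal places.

Mean return μ = -0.60 / 6 = -0.1000%
Sample std dev = √[2.7800 / 5] = 0.7457%
IR = μ / tracking error = -0.1000 / 0.7457 = -0.1341

-0.13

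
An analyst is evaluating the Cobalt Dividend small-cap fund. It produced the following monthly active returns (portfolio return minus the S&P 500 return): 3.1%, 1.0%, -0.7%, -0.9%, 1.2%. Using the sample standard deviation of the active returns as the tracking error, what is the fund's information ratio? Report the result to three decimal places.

0.454

r̄ = (3.1 + 1 − 0.7 − 0.9 + 1.2) / 5 = 3.70 / 5 = 0.7400%
Sample std dev = √[10.6120 / 4] = 1.6288%
IR = r̄ / tracking error = 0.7400 / 1.6288 = 0.4543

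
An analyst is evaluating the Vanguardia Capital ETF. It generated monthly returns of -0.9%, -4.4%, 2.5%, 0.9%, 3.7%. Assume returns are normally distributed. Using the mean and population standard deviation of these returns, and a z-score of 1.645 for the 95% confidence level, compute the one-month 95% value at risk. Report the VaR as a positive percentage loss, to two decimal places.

Mean return μ = 1.80 / 5 = 0.3600%
Population σ = √[Σ(r − μ)² / 5] = √[40.2720 / 5] = √8.0544 = 2.8380%
VaR = −(μ − z·σ) = −(0.3600 − 1.645 × 2.8380) = −(-4.3085) = 4.3085%

4.31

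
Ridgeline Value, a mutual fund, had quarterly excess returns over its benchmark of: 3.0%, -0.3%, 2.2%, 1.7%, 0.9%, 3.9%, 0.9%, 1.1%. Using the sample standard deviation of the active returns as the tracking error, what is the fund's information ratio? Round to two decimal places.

Mean return r̄ = 13.40 / 8 = 1.6750%
Sample std dev = √[12.4150 / 7] = 1.3318%
IR = r̄ / tracking error = 1.6750 / 1.3318 = 1.2577

1.26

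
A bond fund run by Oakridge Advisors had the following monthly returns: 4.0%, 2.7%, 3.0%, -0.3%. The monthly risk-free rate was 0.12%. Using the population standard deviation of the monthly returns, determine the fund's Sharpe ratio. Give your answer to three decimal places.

r̄ = (4 + 2.7 + 3 − 0.3) / 4 = 9.40 / 4 = 2.3500%
Σ(r − r̄)² = (4 − 2.3500)² + (2.7 − 2.3500)² + (3 − 2.3500)² + … = 10.2900
population σ = √(10.2900 / 4) = √2.5725 = 1.6039%
Sharpe = (r̄ − rf) / σ = (2.3500 − 0.12) / 1.6039 = 2.2300 / 1.6039 = 1.3904

1.390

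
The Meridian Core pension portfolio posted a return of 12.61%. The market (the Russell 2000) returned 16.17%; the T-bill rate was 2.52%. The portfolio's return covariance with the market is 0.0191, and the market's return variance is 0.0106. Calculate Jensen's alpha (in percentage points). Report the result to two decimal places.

-14.51

β = Cov / Var = 0.0191 / 0.0106 = 1.8019
E[R] = Rf + β(Rm − Rf) = 2.52% + 1.8019 × (16.17% − 2.52%) = 27.1159%
α = Rp − E[R] = 12.61% − 27.1159% = -14.5059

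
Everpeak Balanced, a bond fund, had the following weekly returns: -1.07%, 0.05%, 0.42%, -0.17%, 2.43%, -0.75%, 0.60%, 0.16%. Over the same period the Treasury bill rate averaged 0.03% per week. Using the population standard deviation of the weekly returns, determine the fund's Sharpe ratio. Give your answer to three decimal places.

r̄ = (-1.07 + 0.05 + 0.42 − 0.17 + 2.43 − 0.75 + 0.6 + 0.16) / 8 = 0.2088%
Σ(r − r̄)² = (-1.07 − 0.2088)² + (0.05 − 0.2088)² + (0.42 − 0.2088)² + … = 7.8571
σ = √[7.8571 / 8] = 0.9910%
Sharpe = (r̄ − rf) / σ = (0.2088 − 0.03) / 0.9910 = 0.1788 / 0.9910 = 0.1804

0.180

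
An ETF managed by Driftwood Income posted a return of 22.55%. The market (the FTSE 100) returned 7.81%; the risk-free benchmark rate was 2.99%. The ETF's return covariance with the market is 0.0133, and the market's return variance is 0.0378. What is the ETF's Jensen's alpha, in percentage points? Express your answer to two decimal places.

β = Cov / Var = 0.0133 / 0.0378 = 0.3519
E[R] = Rf + β(Rm − Rf) = 2.99% + 0.3519 × (7.81% − 2.99%) = 4.6862%
α = Rp − E[R] = 22.55% − 4.6862% = 17.8638

17.86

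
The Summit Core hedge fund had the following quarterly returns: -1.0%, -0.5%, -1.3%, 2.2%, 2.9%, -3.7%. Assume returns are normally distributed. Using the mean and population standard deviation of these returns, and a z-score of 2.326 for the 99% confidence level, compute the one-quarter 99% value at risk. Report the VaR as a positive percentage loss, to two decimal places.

Mean return r̄ = -1.40 / 6 = -0.2333%
Σ(r − r̄)² = 29.5533; population σ = √(29.5533/6) = 2.2194%
VaR = −(r̄ − z·σ) = −(-0.2333 − 2.326 × 2.2194) = −(-5.3956) = 5.3956%

5.40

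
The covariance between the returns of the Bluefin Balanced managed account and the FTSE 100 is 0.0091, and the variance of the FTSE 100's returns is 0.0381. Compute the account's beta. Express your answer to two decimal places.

β = Cov(Rp, Rm) / Var(Rm) = 0.0091 / 0.0381 = 0.2388

0.24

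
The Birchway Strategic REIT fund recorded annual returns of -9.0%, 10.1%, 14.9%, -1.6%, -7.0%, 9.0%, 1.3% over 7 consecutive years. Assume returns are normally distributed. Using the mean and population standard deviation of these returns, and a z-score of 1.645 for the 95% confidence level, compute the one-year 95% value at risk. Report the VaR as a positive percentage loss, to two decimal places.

11.30

r̄ = (-9 + 10.1 + 14.9 − 1.6 − 7 + 9 + 1.3) / 7 = 17.70 / 7 = 2.5286%
Σ(r − r̄)² = (-9 − 2.5286)² + (10.1 − 2.5286)² + … = 494.5143
σ = √[494.5143 / 7] = 8.4051%
VaR = −(r̄ − z·σ) = −(2.5286 − 1.645 × 8.4051) = −(-11.2978) = 11.2978%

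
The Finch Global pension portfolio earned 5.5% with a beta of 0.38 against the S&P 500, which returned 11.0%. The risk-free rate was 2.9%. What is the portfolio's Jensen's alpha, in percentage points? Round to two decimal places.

-0.48

CAPM expected return = Rf + β(Rm − Rf) = 2.9% + 0.38 × (11.0% − 2.9%) = 2.9 + 0.38 × 8.10 = 5.9780%
Jensen's α = Rp − E[R] = 5.5% − 5.9780% = -0.4780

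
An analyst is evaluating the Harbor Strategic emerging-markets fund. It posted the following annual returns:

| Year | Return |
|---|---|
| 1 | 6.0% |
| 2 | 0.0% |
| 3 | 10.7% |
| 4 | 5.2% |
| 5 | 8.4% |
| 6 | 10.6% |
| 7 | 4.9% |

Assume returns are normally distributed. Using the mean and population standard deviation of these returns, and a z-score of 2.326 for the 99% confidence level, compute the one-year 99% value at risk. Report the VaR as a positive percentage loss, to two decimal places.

1.55

r̄ = (6 + 0 + 10.7 + 5.2 + 8.4 + 10.6 + 4.9) / 7 = 6.5429%
Population σ = √[Σ(r − r̄)² / 7] = √[84.7971 / 7] = √12.1139 = 3.4805%
VaR = −(r̄ − z·σ) = −(6.5429 − 2.326 × 3.4805) = −(-1.5527) = 1.5527%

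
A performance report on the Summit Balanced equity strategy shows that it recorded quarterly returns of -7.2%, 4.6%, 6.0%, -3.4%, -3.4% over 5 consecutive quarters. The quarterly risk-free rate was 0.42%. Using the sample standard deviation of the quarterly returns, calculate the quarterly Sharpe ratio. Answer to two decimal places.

Mean return μ = -3.40 / 5 = -0.6800%
Σ(r − μ)² = 129.8080; sample σ = √(129.8080/4) = 5.6967%
Sharpe = (μ − rf) / σ = (-0.6800 − 0.42) / 5.6967 = -1.1000 / 5.6967 = -0.1931

-0.19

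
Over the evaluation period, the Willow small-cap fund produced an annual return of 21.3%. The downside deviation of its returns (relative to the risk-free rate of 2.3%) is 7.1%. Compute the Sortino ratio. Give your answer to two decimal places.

Sortino = (Rp − Rf) / σd = (21.3% − 2.3%) / 7.1% = 19.00% / 7.1% = 2.6761

2.68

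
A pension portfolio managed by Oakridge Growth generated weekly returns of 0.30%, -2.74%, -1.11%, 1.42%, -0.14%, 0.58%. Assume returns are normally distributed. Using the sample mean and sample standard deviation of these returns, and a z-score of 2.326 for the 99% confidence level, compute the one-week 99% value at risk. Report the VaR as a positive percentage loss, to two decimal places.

3.69

r̄ = (0.3 − 2.74 − 1.11 + 1.42 − 0.14 + 0.58) / 6 = -0.2817%
Σ(r − r̄)² = (0.3 − (-0.2817))² + (-2.74 − (-0.2817))² + (-1.11 − (-0.2817))² + … = 10.7261
σ = √[10.7261 / 5] = 1.4647%
VaR = −(r̄ − z·σ) = −(-0.2817 − 2.326 × 1.4647) = −(-3.6886) = 3.6886%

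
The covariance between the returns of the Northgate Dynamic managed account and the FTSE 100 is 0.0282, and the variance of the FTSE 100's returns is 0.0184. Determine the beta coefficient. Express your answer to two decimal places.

1.53

β = Cov(Rp, Rm) / Var(Rm) = 0.0282 / 0.0184 = 1.5326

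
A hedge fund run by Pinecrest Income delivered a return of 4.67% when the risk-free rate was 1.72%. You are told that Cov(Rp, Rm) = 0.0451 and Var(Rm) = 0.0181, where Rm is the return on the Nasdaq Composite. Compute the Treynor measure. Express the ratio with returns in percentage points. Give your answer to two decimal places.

β = Cov / Var = 0.0451 / 0.0181 = 2.4917
Treynor = (Rp − Rf) / β = (4.67% − 1.72%) / 2.4917 = 2.95 / 2.4917 = 1.1839

1.18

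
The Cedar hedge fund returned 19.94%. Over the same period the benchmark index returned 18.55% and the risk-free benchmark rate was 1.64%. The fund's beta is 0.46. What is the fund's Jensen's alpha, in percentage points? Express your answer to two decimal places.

CAPM expected return = Rf + β(Rm − Rf) = 1.64% + 0.46 × (18.55% − 1.64%) = 1.64 + 0.46 × 16.91 = 9.4186%
Jensen's α = Rp − E[R] = 19.94% − 9.4186% = 10.5214

10.52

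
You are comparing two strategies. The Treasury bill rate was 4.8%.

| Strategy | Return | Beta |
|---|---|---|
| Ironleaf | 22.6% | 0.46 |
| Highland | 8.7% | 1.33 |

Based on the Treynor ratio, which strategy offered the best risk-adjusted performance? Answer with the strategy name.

Ironleaf: Treynor = (22.6% − 4.8%) / 0.46 = 38.696
Highland: Treynor = (8.7% − 4.8%) / 1.33 = 2.932
Highest: Ironleaf (38.696).

Ironleaf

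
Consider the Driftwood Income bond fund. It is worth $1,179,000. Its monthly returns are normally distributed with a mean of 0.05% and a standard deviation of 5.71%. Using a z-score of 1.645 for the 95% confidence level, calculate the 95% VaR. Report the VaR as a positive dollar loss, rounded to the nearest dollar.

Return at the 95% tail: μ − z·σ = 0.05% − 1.645 × 5.71% = 0.05 − 9.39295 = -9.34295%
VaR = −(-9.34295%) × $1,179,000 = 9.34295% × $1,179,000 = $110,153

$110,153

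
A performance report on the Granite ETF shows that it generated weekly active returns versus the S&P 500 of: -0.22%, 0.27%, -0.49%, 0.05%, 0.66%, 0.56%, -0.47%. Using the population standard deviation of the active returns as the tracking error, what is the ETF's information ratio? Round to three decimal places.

0.119

Mean return μ = 0.360 / 7 = 0.0514%
Population σ = √[Σ(r − μ)² / 7] = √[1.3155 / 7] = √0.1879 = 0.4335%
IR = μ / tracking error = 0.0514 / 0.4335 = 0.1186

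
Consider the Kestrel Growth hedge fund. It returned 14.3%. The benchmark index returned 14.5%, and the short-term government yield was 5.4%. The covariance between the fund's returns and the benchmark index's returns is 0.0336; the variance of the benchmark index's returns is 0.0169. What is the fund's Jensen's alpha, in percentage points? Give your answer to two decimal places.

β = Cov / Var = 0.0336 / 0.0169 = 1.9882
E[R] = Rf + β(Rm − Rf) = 5.4% + 1.9882 × (14.5% − 5.4%) = 23.4926%
α = Rp − E[R] = 14.3% − 23.4926% = -9.1926

-9.19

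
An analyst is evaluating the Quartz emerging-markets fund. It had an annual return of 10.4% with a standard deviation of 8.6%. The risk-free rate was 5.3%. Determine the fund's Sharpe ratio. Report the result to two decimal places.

Sharpe = (Rp − Rf) / σp = (10.4% − 5.3%) / 8.6% = 5.10% / 8.6% = 0.5930

0.59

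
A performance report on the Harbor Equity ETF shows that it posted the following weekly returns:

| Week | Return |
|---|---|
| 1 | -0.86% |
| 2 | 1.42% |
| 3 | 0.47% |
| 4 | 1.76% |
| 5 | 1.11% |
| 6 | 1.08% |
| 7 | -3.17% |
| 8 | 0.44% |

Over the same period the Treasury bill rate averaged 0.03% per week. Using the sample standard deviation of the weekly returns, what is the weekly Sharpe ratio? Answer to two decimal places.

r̄ = (-0.86 + 1.42 + 0.47 + 1.76 + 1.11 + 1.08 − 3.17 + 0.44) / 8 = 0.2813%
Σ(r − r̄)² = (-0.86 − 0.2813)² + (1.42 − 0.2813)² + (0.47 − 0.2813)² + … = 18.0827
σ = √[18.0827 / 7] = 1.6072%
Sharpe = (r̄ − rf) / σ = (0.2813 − 0.03) / 1.6072 = 0.2513 / 1.6072 = 0.1564

0.16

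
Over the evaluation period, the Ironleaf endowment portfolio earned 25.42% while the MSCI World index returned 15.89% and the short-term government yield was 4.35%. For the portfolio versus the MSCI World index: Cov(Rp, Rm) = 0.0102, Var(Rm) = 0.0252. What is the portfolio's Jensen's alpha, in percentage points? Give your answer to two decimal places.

16.40

β = Cov / Var = 0.0102 / 0.0252 = 0.4048
E[R] = Rf + β(Rm − Rf) = 4.35% + 0.4048 × (15.89% − 4.35%) = 9.0214%
α = Rp − E[R] = 25.42% − 9.0214% = 16.3986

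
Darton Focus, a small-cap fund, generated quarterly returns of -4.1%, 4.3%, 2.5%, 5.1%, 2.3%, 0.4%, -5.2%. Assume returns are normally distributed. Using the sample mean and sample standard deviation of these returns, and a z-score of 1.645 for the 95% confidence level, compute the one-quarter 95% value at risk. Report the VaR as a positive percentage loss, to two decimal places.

r̄ = (-4.1 + 4.3 + 2.5 + 5.1 + 2.3 + 0.4 − 5.2) / 7 = 5.30 / 7 = 0.7571%
Sample std dev = √[96.0371 / 6] = 4.0008%
VaR = −(r̄ − z·σ) = −(0.7571 − 1.645 × 4.0008) = −(-5.8242) = 5.8242%

5.82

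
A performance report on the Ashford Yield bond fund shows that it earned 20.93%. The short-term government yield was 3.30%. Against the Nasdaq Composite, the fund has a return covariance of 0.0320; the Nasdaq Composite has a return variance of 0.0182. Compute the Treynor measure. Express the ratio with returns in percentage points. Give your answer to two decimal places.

10.03

β = Cov / Var = 0.0320 / 0.0182 = 1.7582
Treynor = (Rp − Rf) / β = (20.93% − 3.30%) / 1.7582 = 17.63 / 1.7582 = 10.0273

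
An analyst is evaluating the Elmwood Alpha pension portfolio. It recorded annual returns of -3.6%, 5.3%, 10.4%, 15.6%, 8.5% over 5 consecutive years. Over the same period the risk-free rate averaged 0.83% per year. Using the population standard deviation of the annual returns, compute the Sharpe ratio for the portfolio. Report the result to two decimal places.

μ = (-3.6 + 5.3 + 10.4 + 15.6 + 8.5) / 5 = 7.2400%
Σ(r − μ)² = 202.7320; population σ = √(202.7320/5) = 6.3676%
Sharpe = (μ − rf) / σ = (7.2400 − 0.83) / 6.3676 = 6.4100 / 6.3676 = 1.0067

1.01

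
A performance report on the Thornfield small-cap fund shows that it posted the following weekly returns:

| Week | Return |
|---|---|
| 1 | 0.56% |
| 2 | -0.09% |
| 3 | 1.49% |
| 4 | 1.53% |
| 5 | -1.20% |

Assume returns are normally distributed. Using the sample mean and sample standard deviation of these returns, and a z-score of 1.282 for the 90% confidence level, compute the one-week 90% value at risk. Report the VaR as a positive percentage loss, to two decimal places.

Mean return r̄ = 2.290 / 5 = 0.4580%
Sample σ = √[Σ(r − r̄)² / 4] = √[5.2739 / 4] = √1.3185 = 1.1483%
VaR = −(r̄ − z·σ) = −(0.4580 − 1.282 × 1.1483) = −(-1.0141) = 1.0141%

1.01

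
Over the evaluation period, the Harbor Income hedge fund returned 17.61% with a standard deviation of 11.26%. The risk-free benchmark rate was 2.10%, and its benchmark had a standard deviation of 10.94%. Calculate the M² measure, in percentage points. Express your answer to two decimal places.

Sharpe = (Rp − Rf) / σp = (17.61% − 2.10%) / 11.26% = 1.3774
M² = Rf + Sharpe × σm = 2.10% + 1.3774 × 10.94% = 17.1688%

17.17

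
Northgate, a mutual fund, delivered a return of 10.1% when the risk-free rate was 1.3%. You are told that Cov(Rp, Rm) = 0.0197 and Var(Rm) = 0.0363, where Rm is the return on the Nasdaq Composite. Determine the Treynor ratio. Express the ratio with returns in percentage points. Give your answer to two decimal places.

16.22

β = Cov / Var = 0.0197 / 0.0363 = 0.5427
Treynor = (Rp − Rf) / β = (10.1% − 1.3%) / 0.5427 = 8.80 / 0.5427 = 16.2152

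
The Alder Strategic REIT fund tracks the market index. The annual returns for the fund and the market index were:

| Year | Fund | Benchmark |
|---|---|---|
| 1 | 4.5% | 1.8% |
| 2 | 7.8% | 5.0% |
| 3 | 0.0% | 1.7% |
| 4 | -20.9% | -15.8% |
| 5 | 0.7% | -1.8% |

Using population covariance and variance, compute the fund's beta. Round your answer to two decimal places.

1.35

r̄p = -1.5800%,  r̄m = -1.8200%
Cov = Σ(rp − r̄p)(rm − r̄m) / 5 = 72.3364
Var(rm) = Σ(rm − r̄m)² / 5 = 53.4896
β = Cov / Var = 72.3364 / 53.4896 = 1.3523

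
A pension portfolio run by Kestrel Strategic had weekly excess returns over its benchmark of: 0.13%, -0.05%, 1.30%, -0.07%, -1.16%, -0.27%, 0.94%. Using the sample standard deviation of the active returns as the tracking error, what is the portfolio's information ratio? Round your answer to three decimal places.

0.145

μ = (0.13 − 0.05 + 1.3 − 0.07 − 1.16 − 0.27 + 0.94) / 7 = 0.1171%
Σ(r − μ)² = 3.9203; sample σ = √(3.9203/6) = 0.8083%
IR = μ / tracking error = 0.1171 / 0.8083 = 0.1449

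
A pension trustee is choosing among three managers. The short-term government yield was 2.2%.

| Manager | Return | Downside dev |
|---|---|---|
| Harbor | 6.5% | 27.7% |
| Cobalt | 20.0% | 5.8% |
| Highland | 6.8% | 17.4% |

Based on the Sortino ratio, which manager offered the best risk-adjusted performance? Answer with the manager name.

Harbor: Sortino ratio = (6.5% − 2.2%) / 27.7% = 0.155
Cobalt: Sortino ratio = (20.0% − 2.2%) / 5.8% = 3.069
Highland: Sortino ratio = (6.8% − 2.2%) / 17.4% = 0.264
Highest: Cobalt (3.069).

Cobalt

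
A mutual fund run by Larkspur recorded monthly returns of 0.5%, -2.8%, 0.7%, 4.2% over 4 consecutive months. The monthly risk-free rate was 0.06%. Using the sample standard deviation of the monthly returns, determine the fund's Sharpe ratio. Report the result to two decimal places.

Mean return r̄ = 2.60 / 4 = 0.6500%
Sample σ = √[Σ(r − r̄)² / 3] = √[24.5300 / 3] = √8.1767 = 2.8595%
Sharpe = (r̄ − rf) / σ = (0.6500 − 0.06) / 2.8595 = 0.5900 / 2.8595 = 0.2063

0.21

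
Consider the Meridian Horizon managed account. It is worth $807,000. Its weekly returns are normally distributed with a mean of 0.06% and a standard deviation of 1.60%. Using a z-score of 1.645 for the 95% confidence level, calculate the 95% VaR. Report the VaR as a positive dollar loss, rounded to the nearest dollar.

$20,756

Return at the 95% tail: μ − z·σ = 0.06% − 1.645 × 1.60% = 0.06 − 2.6320 = -2.5720%
VaR = −(-2.5720%) × $807,000 = 2.5720% × $807,000 = $20,756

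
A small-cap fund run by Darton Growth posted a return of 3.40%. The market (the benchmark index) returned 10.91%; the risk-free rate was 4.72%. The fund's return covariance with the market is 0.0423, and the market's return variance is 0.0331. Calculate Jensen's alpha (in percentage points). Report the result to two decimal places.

β = Cov / Var = 0.0423 / 0.0331 = 1.2779
E[R] = Rf + β(Rm − Rf) = 4.72% + 1.2779 × (10.91% − 4.72%) = 12.6302%
α = Rp − E[R] = 3.40% − 12.6302% = -9.2302

-9.23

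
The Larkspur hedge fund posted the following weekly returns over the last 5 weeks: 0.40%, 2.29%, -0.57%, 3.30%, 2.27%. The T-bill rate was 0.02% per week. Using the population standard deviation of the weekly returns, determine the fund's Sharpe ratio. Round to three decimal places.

1.076

r̄ = (0.4 + 2.29 − 0.57 + 3.3 + 2.27) / 5 = 1.5380%
Population σ = √[Σ(r − r̄)² / 5] = √[9.9447 / 5] = √1.9889 = 1.4103%
Sharpe = (r̄ − rf) / σ = (1.5380 − 0.02) / 1.4103 = 1.5180 / 1.4103 = 1.0764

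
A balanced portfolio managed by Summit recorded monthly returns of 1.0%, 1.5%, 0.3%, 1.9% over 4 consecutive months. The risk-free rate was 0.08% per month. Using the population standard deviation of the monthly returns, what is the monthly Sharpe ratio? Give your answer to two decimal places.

r̄ = (1 + 1.5 + 0.3 + 1.9) / 4 = 4.70 / 4 = 1.1750%
Population σ = √[Σ(r − r̄)² / 4] = √[1.4275 / 4] = √0.3569 = 0.5974%
Sharpe = (r̄ − rf) / σ = (1.1750 − 0.08) / 0.5974 = 1.0950 / 0.5974 = 1.8329

1.83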